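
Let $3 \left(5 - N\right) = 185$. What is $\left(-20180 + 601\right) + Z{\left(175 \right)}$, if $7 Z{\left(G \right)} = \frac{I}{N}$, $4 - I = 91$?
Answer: $- \frac{23298749}{1190} \approx -19579.0$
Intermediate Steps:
$N = - \frac{170}{3}$ ($N = 5 - \frac{185}{3} = - \frac{170}{3} \approx -56.667$)
$I = -87$ ($I = 4 - 91 = -87$)
$Z{\left(G \right)} = \frac{261}{1190}$ ($Z{\left(G \right)} = \frac{\left(-87\right) \frac{1}{- \frac{170}{3}}}{7} = \frac{\left(-87\right) \left(- \frac{3}{170}\right)}{7} = \frac{1}{7} \cdot \frac{261}{170} = \frac{261}{1190}$)
$\left(-20180 + 601\right) + Z{\left(175 \right)} = \left(-20180 + 601\right) + \frac{261}{1190} = -19579 + \frac{261}{1190} = - \frac{23298749}{1190}$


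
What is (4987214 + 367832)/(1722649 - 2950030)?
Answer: -5355046/1227381 ≈ -4.3630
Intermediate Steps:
(4987214 + 367832)/(1722649 - 2950030) = 5355046/(-1227381) = 5355046*(-1/1227381) = -5355046/1227381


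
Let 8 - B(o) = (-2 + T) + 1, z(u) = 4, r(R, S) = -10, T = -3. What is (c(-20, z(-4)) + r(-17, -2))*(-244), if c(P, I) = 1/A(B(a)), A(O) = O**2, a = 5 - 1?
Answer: 87779/36 ≈ 2438.3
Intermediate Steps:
a = 4
B(o) = 12 (B(o) = 8 - ((-2 - 3) + 1) = 8 - (-5 + 1) = 8 - 1*(-4) = 8 + 4 = 12)
c(P, I) = 1/144 (c(P, I) = 1/(12**2) = 1/144)
(c(-20, z(-4)) + r(-17, -2))*(-244) = (1/144 - 10)*(-244) = -1439/144*(-244) = 87779/36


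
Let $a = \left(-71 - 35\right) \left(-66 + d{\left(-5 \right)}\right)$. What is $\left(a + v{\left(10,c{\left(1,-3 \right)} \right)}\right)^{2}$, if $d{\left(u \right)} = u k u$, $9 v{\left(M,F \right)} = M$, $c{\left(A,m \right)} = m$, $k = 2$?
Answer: $\frac{233295076}{81} \approx 2.8802 \cdot 10^{6}$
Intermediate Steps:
$v{\left(M,F \right)} = \frac{M}{9}$
$d{\left(u \right)} = 2 u^{2}$ ($d{\left(u \right)} = u 2 u = 2 u u = 2 u^{2}$)
$a = 1696$ ($a = \left(-71 - 35\right) \left(-66 + 2 \left(-5\right)^{2}\right) = - 106 \left(-66 + 2 \cdot 25\right) = - 106 \left(-66 + 50\right) = \left(-106\right) \left(-16\right) = 1696$)
$\left(a + v{\left(10,c{\left(1,-3 \right)} \right)}\right)^{2} = \left(1696 + \frac{1}{9} \cdot 10\right)^{2} = \left(1696 + \frac{10}{9}\right)^{2} = \left(\frac{15274}{9}\right)^{2} = \frac{233295076}{81}$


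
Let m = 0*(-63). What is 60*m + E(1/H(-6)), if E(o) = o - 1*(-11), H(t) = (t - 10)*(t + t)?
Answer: 2113/192 ≈ 11.005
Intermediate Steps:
m = 0
H(t) = 2*t*(-10 + t) (H(t) = (-10 + t)*(2*t) = 2*t*(-10 + t))
E(o) = 11 + o (E(o) = o + 11 = 11 + o)
60*m + E(1/H(-6)) = 60*0 + (11 + 1/(2*(-6)*(-10 - 6))) = 0 + (11 + 1/(2*(-6)*(-16))) = 0 + (11 + 1/192) = 0 + 2113/192 = 2113/192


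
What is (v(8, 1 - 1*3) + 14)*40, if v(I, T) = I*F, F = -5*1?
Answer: -1040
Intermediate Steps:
F = -5
v(I, T) = -5*I (v(I, T) = I*(-5) = -5*I)
(v(8, 1 - 1*3) + 14)*40 = (-5*8 + 14)*40 = (-40 + 14)*40 = -26*40 = -1040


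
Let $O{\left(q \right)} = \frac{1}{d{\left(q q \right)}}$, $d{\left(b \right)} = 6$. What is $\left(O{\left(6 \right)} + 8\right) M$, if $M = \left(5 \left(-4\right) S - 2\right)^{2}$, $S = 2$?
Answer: $14406$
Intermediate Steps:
$O{\left(q \right)} = \frac{1}{6}$
$M = 1764$ ($M = \left(5 \left(-4\right) 2 - 2\right)^{2} = \left(\left(-20\right) 2 - 2\right)^{2} = \left(-40 - 2\right)^{2} = \left(-42\right)^{2} = 1764$)
$\left(O{\left(6 \right)} + 8\right) M = \left(\frac{1}{6} + 8\right) 1764 = \frac{49}{6} \cdot 1764 = 14406$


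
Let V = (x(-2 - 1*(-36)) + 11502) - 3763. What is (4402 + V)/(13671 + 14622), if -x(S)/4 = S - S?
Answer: 4047/9431 ≈ 0.42912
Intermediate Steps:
x(S) = 0 (x(S) = -4*(S - S) = -4*0 = 0)
V = 7739 (V = (0 + 11502) - 3763 = 11502 - 3763 = 7739)
(4402 + V)/(13671 + 14622) = (4402 + 7739)/(13671 + 14622) = 12141/28293 = 12141*(1/28293) = 4047/9431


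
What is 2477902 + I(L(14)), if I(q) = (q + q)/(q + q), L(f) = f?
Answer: 2477903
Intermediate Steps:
I(q) = 1 (I(q) = (2*q)/((2*q)) = (2*q)*(1/(2*q)) = 1)
2477902 + I(L(14)) = 2477902 + 1 = 2477903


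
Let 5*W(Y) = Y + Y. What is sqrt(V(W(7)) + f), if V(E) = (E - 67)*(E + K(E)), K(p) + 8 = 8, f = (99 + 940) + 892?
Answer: sqrt(43781)/5 ≈ 41.848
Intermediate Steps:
f = 1931 (f = 1039 + 892 = 1931)
K(p) = 0 (K(p) = -8 + 8 = 0)
W(Y) = 2*Y/5 (W(Y) = (Y + Y)/5 = (2*Y)/5 = 2*Y/5)
V(E) = E*(-67 + E) (V(E) = (E - 67)*(E + 0) = (-67 + E)*E = E*(-67 + E))
sqrt(V(W(7)) + f) = sqrt(((2/5)*7)*(-67 + (2/5)*7) + 1931) = sqrt(14*(-67 + 14/5)/5 + 1931) = sqrt((14/5)*(-321/5) + 1931) = sqrt(-4494/25 + 1931) = sqrt(43781/25) = sqrt(43781)/5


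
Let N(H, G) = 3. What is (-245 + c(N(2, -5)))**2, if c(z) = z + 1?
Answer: 58081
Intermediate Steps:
c(z) = 1 + z
(-245 + c(N(2, -5)))**2 = (-245 + (1 + 3))**2 = (-245 + 4)**2 = (-241)**2 = 58081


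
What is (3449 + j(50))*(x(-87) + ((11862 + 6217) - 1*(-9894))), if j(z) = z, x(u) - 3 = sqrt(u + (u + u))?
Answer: 97888024 + 10497*I*sqrt(29) ≈ 9.7888e+7 + 56528.0*I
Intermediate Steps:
x(u) = 3 + sqrt(3)*sqrt(u) (x(u) = 3 + sqrt(u + (u + u)) = 3 + sqrt(u + 2*u) = 3 + sqrt(3*u) = 3 + sqrt(3)*sqrt(u))
(3449 + j(50))*(x(-87) + ((11862 + 6217) - 1*(-9894))) = (3449 + 50)*((3 + sqrt(3)*sqrt(-87)) + ((11862 + 6217) - 1*(-9894))) = 3499*((3 + sqrt(3)*(I*sqrt(87))) + (18079 + 9894)) = 3499*((3 + 3*I*sqrt(29)) + 27973) = 3499*(27976 + 3*I*sqrt(29)) = 97888024 + 10497*I*sqrt(29)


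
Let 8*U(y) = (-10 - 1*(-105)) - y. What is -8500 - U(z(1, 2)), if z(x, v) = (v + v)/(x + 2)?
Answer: -204281/24 ≈ -8511.7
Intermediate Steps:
z(x, v) = 2*v/(2 + x) (z(x, v) = (2*v)/(2 + x) = 2*v/(2 + x))
U(y) = 95/8 - y/8 (U(y) = ((-10 - 1*(-105)) - y)/8 = ((-10 + 105) - y)/8 = (95 - y)/8 = 95/8 - y/8)
-8500 - U(z(1, 2)) = -8500 - (95/8 - 2/(4*(2 + 1))) = -8500 - (95/8 - 2/(4*3)) = -8500 - (95/8 - 1/8*4/3) = -8500 - (95/8 - 1/6) = -8500 - 1*281/24 = -8500 - 281/24 = -204281/24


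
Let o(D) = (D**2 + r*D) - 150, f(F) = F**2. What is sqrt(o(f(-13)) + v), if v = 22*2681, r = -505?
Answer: 32*sqrt(2) ≈ 45.255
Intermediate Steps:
v = 58982
o(D) = -150 + D**2 - 505*D (o(D) = (D**2 - 505*D) - 150 = -150 + D**2 - 505*D)
sqrt(o(f(-13)) + v) = sqrt((-150 + ((-13)**2)**2 - 505*(-13)**2) + 58982) = sqrt((-150 + 169**2 - 505*169) + 58982) = sqrt((-150 + 28561 - 85345) + 58982) = sqrt(-56934 + 58982) = sqrt(2048) = 32*sqrt(2)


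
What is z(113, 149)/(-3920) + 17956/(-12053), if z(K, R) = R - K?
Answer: -17705357/11811940 ≈ -1.4989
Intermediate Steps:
z(113, 149)/(-3920) + 17956/(-12053) = (149 - 1*113)/(-3920) + 17956/(-12053) = (149 - 113)*(-1/3920) + 17956*(-1/12053) = 36*(-1/3920) - 17956/12053 = -9/980 - 17956/12053 = -17705357/11811940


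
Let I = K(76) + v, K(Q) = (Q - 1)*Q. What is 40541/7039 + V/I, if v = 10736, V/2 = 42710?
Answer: 316900814/28923251 ≈ 10.957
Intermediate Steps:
V = 85420 (V = 2*42710 = 85420)
K(Q) = Q*(-1 + Q) (K(Q) = (-1 + Q)*Q = Q*(-1 + Q))
I = 16436 (I = 76*(-1 + 76) + 10736 = 76*75 + 10736 = 5700 + 10736 = 16436)
40541/7039 + V/I = 40541/7039 + 85420/16436 = 40541*(1/7039) + 85420*(1/16436) = 40541/7039 + 21355/4109 = 316900814/28923251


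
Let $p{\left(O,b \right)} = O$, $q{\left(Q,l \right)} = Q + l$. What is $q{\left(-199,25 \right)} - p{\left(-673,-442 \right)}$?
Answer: $499$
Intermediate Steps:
$q{\left(-199,25 \right)} - p{\left(-673,-442 \right)} = \left(-199 + 25\right) - -673 = -174 + 673 = 499$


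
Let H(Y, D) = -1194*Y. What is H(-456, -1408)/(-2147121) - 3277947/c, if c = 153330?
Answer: -263764129841/12193261590 ≈ -21.632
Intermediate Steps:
H(-456, -1408)/(-2147121) - 3277947/c = -1194*(-456)/(-2147121) - 3277947/153330 = 544464*(-1/2147121) - 3277947*1/153330 = -60496/238569 - 1092649/51110 = -263764129841/12193261590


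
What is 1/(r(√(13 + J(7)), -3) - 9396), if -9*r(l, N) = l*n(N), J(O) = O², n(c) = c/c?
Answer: -380538/3575535017 + 9*√62/7151070034 ≈ -0.00010642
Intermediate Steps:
n(c) = 1
r(l, N) = -l/9
1/(r(√(13 + J(7)), -3) - 9396) = 1/(-√(13 + 7²)/9 - 9396) = 1/(-√(13 + 49)/9 - 9396) = 1/(-√62/9 - 9396) = 1/(-9396 - √62/9)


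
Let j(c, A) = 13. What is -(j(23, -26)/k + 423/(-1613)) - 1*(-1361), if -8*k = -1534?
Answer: 129540792/95167 ≈ 1361.2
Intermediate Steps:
k = 767/4 (k = -⅛*(-1534) = 767/4 ≈ 191.75)
-(j(23, -26)/k + 423/(-1613)) - 1*(-1361) = -(13/(767/4) + 423/(-1613)) - 1*(-1361) = -(13*(4/767) + 423*(-1/1613)) + 1361 = -(4/59 - 423/1613) + 1361 = -1*(-18505/95167) + 1361 = 18505/95167 + 1361 = 129540792/95167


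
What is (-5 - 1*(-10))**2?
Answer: 25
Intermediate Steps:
(-5 - 1*(-10))**2 = (-5 + 10)**2 = 5**2 = 25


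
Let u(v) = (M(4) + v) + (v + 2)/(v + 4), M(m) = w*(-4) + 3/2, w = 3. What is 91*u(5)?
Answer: -7735/18 ≈ -429.72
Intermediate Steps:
M(m) = -21/2 (M(m) = 3*(-4) + 3/2 = -12 + 3*(½) = -12 + 3/2 = -21/2)
u(v) = -21/2 + v + (2 + v)/(4 + v) (u(v) = (-21/2 + v) + (v + 2)/(v + 4) = (-21/2 + v) + (2 + v)/(4 + v) = -21/2 + v + (2 + v)/(4 + v))
91*u(5) = 91*((-40 + 5² - 11/2*5)/(4 + 5)) = 91*((-40 + 25 - 55/2)/9) = 91*((⅑)*(-85/2)) = 91*(-85/18) = -7735/18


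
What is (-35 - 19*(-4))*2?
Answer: 82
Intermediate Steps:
(-35 - 19*(-4))*2 = (-35 + 76)*2 = 41*2 = 82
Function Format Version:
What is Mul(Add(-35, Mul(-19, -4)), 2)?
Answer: 82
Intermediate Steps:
Mul(Add(-35, Mul(-19, -4)), 2) = Mul(Add(-35, 76), 2) = Mul(41, 2) = 82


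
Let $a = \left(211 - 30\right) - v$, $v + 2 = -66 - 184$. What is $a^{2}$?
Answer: $187489$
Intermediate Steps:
$v = -252$ ($v = -2 - 250 = -252$)
$a = 433$ ($a = \left(211 - 30\right) - -252 = \left(211 - 30\right) + 252 = 181 + 252 = 433$)
$a^{2} = 433^{2} = 187489$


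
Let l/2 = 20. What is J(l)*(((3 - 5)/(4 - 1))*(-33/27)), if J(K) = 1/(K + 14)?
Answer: 11/729 ≈ 0.015089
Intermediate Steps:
l = 40 (l = 2*20 = 40)
J(K) = 1/(14 + K)
J(l)*(((3 - 5)/(4 - 1))*(-33/27)) = (((3 - 5)/(4 - 1))*(-33/27))/(14 + 40) = ((-2/3)*(-33*1/27))/54 = (-2*⅓*(-11/9))/54 = (-⅔*(-11/9))/54 = (1/54)*(22/27) = 11/729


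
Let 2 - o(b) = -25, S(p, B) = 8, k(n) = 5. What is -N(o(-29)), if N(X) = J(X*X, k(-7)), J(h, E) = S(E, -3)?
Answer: -8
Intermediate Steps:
o(b) = 27 (o(b) = 2 - 1*(-25) = 2 + 25 = 27)
J(h, E) = 8
N(X) = 8
-N(o(-29)) = -1*8 = -8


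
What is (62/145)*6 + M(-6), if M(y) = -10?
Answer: -1078/145 ≈ -7.4345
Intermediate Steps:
(62/145)*6 + M(-6) = (62/145)*6 - 10 = 372/145 - 10 = -1078/145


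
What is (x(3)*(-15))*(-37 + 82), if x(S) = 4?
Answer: -2700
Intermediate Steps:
(x(3)*(-15))*(-37 + 82) = (4*(-15))*(-37 + 82) = -60*45 = -2700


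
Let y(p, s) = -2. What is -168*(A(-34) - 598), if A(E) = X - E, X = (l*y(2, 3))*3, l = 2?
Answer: 96768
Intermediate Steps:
X = -12 (X = (2*(-2))*3 = -4*3 = -12)
A(E) = -12 - E
-168*(A(-34) - 598) = -168*((-12 - 1*(-34)) - 598) = -168*((-12 + 34) - 598) = -168*(22 - 598) = -168*(-576) = 96768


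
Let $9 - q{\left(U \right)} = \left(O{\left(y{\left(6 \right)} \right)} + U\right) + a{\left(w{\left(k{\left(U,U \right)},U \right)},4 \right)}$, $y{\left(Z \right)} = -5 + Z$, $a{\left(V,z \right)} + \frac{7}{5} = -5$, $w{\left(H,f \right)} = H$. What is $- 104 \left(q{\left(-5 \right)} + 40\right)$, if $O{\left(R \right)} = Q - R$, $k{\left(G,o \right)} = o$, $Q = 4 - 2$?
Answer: $- \frac{30888}{5} \approx -6177.6$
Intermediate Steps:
$Q = 2$ ($Q = 4 - 2 = 2$)
$a{\left(V,z \right)} = - \frac{32}{5}$ ($a{\left(V,z \right)} = - \frac{7}{5} - 5 = - \frac{32}{5}$)
$O{\left(R \right)} = 2 - R$
$q{\left(U \right)} = \frac{72}{5} - U$ ($q{\left(U \right)} = 9 - \left(\left(\left(2 - \left(-5 + 6\right)\right) + U\right) - \frac{32}{5}\right) = 9 - \left(\left(\left(2 - 1\right) + U\right) - \frac{32}{5}\right) = 9 - \left(\left(1 + U\right) - \frac{32}{5}\right) = 9 - \left(- \frac{27}{5} + U\right) = \frac{72}{5} - U$)
$- 104 \left(q{\left(-5 \right)} + 40\right) = - 104 \left(\left(\frac{72}{5} - -5\right) + 40\right) = - 104 \left(\left(\frac{72}{5} + 5\right) + 40\right) = - 104 \left(\frac{97}{5} + 40\right) = \left(-104\right) \frac{297}{5} = - \frac{30888}{5}$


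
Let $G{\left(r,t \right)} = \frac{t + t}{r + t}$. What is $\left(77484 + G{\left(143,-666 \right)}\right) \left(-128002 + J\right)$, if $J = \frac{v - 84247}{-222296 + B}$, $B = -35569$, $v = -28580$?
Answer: $- \frac{445876323649700664}{44954465} \approx -9.9184 \cdot 10^{9}$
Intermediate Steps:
$G{\left(r,t \right)} = \frac{2 t}{r + t}$
$J = \frac{37609}{85955}$ ($J = \frac{-28580 - 84247}{-222296 - 35569} = - \frac{112827}{-257865} = \left(-112827\right) \left(- \frac{1}{257865}\right) = \frac{37609}{85955} \approx 0.43754$)
$\left(77484 + G{\left(143,-666 \right)}\right) \left(-128002 + J\right) = \left(77484 + 2 \left(-666\right) \frac{1}{143 - 666}\right) \left(-128002 + \frac{37609}{85955}\right) = \left(77484 + 2 \left(-666\right) \frac{1}{-523}\right) \left(- \frac{11002374301}{85955}\right) = \left(77484 + 2 \left(-666\right) \left(- \frac{1}{523}\right)\right) \left(- \frac{11002374301}{85955}\right) = \left(77484 + \frac{1332}{523}\right) \left(- \frac{11002374301}{85955}\right) = \frac{40525464}{523} \left(- \frac{11002374301}{85955}\right) = - \frac{445876323649700664}{44954465}$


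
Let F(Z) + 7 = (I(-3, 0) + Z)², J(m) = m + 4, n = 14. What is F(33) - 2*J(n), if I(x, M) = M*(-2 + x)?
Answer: 1046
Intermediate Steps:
J(m) = 4 + m
F(Z) = -7 + Z² (F(Z) = -7 + (0*(-2 - 3) + Z)² = -7 + (0*(-5) + Z)² = -7 + (0 + Z)² = -7 + Z²)
F(33) - 2*J(n) = (-7 + 33²) - 2*(4 + 14) = (-7 + 1089) - 2*18 = 1082 - 36 = 1046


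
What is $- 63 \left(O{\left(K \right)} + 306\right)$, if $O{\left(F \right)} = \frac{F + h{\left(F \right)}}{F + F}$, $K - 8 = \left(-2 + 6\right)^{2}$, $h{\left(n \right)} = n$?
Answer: $-19341$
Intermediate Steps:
$K = 24$ ($K = 8 + \left(-2 + 6\right)^{2} = 8 + 4^{2} = 8 + 16 = 24$)
$O{\left(F \right)} = 1$ ($O{\left(F \right)} = \frac{F + F}{F + F} = \frac{2 F}{2 F} = 2 F \frac{1}{2 F} = 1$)
$- 63 \left(O{\left(K \right)} + 306\right) = - 63 \left(1 + 306\right) = \left(-63\right) 307 = -19341$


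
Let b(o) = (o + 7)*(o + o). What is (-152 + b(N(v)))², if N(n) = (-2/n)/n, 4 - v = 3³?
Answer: 1810556624004496/78310985281 ≈ 23120.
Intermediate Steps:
v = -23 (v = 4 - 1*3³ = 4 - 1*27 = 4 - 27 = -23)
N(n) = -2/n²
b(o) = 2*o*(7 + o) (b(o) = (7 + o)*(2*o) = 2*o*(7 + o))
(-152 + b(N(v)))² = (-152 + 2*(-2/(-23)²)*(7 - 2/(-23)²))² = (-152 + 2*(-2*1/529)*(7 - 2*1/529))² = (-152 + 2*(-2/529)*(7 - 2/529))² = (-152 + 2*(-2/529)*(3701/529))² = (-152 - 14804/279841)² = (-42550636/279841)² = 1810556624004496/78310985281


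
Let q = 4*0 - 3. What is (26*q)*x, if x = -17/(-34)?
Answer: -39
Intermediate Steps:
x = ½ (x = -17*(-1/34) = ½ ≈ 0.50000)
q = -3 (q = 0 - 3 = -3)
(26*q)*x = (26*(-3))*(½) = -78*½ = -39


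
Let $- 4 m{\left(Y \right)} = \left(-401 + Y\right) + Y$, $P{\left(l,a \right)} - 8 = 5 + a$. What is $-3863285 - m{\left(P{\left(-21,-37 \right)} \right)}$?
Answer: $- \frac{15453589}{4} \approx -3.8634 \cdot 10^{6}$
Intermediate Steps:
$P{\left(l,a \right)} = 13 + a$ ($P{\left(l,a \right)} = 8 + \left(5 + a\right) = 13 + a$)
$m{\left(Y \right)} = \frac{401}{4} - \frac{Y}{2}$ ($m{\left(Y \right)} = - \frac{\left(-401 + Y\right) + Y}{4} = - \frac{-401 + 2 Y}{4} = \frac{401}{4} - \frac{Y}{2}$)
$-3863285 - m{\left(P{\left(-21,-37 \right)} \right)} = -3863285 - \left(\frac{401}{4} - \frac{13 - 37}{2}\right) = -3863285 - \left(\frac{401}{4} - -12\right) = -3863285 - \left(\frac{401}{4} + 12\right) = -3863285 - \frac{449}{4} = - \frac{15453589}{4}$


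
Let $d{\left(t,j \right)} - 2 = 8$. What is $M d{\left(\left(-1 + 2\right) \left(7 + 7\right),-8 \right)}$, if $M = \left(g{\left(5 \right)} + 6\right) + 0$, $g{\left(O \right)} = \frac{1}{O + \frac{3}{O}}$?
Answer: $\frac{865}{14} \approx 61.786$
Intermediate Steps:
$d{\left(t,j \right)} = 10$ ($d{\left(t,j \right)} = 2 + 8 = 10$)
$M = \frac{173}{28}$ ($M = \left(\frac{5}{3 + 5^{2}} + 6\right) + 0 = \left(\frac{5}{3 + 25} + 6\right) + 0 = \left(\frac{5}{28} + 6\right) + 0 = \frac{173}{28} + 0 = \frac{173}{28} \approx 6.1786$)
$M d{\left(\left(-1 + 2\right) \left(7 + 7\right),-8 \right)} = \frac{173}{28} \cdot 10 = \frac{865}{14}$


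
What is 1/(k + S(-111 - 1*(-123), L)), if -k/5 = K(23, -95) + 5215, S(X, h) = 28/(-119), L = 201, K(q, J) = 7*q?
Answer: -17/456964 ≈ -3.7202e-5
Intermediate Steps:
S(X, h) = -4/17 (S(X, h) = 28*(-1/119) = -4/17)
k = -26880 (k = -5*(7*23 + 5215) = -5*(161 + 5215) = -5*5376 = -26880)
1/(k + S(-111 - 1*(-123), L)) = 1/(-26880 - 4/17) = 1/(-456964/17) = -17/456964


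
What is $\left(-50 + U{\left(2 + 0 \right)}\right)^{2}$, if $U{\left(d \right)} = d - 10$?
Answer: $3364$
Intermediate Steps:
$U{\left(d \right)} = -10 + d$
$\left(-50 + U{\left(2 + 0 \right)}\right)^{2} = \left(-50 + \left(-10 + \left(2 + 0\right)\right)\right)^{2} = \left(-50 + \left(-10 + 2\right)\right)^{2} = \left(-50 - 8\right)^{2} = \left(-58\right)^{2} = 3364$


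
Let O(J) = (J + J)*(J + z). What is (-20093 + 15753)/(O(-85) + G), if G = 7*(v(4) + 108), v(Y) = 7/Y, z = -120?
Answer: -17360/142473 ≈ -0.12185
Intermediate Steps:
O(J) = 2*J*(-120 + J) (O(J) = (J + J)*(J - 120) = (2*J)*(-120 + J) = 2*J*(-120 + J))
G = 3073/4 (G = 7*(7/4 + 108) = 7*(439/4) = 3073/4 ≈ 768.25)
(-20093 + 15753)/(O(-85) + G) = (-20093 + 15753)/(2*(-85)*(-120 - 85) + 3073/4) = -4340/(2*(-85)*(-205) + 3073/4) = -4340/(34850 + 3073/4) = -4340/142473/4 = -4340*4/142473 = -17360/142473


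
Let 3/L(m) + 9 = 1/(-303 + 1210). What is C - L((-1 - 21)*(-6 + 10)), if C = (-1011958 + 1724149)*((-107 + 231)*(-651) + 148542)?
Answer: 394219451723277/8162 ≈ 4.8299e+10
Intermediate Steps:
L(m) = -2721/8162 (L(m) = 3/(-9 + 1/(-303 + 1210)) = 3/(-9 + 1/907) = 3/(-8162/907) = 3*(-907/8162) = -2721/8162)
C = 48299369238 (C = 712191*(124*(-651) + 148542) = 712191*(-80724 + 148542) = 712191*67818 = 48299369238)
C - L((-1 - 21)*(-6 + 10)) = 48299369238 - 1*(-2721/8162) = 48299369238 + 2721/8162 = 394219451723277/8162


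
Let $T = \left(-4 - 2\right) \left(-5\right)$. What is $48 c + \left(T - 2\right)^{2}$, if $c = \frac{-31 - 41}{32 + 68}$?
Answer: $\frac{18736}{25} \approx 749.44$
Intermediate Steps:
$T = 30$ ($T = \left(-6\right) \left(-5\right) = 30$)
$c = - \frac{18}{25}$ ($c = - \frac{72}{100} = \left(-72\right) \frac{1}{100} = - \frac{18}{25} \approx -0.72$)
$48 c + \left(T - 2\right)^{2} = 48 \left(- \frac{18}{25}\right) + \left(30 - 2\right)^{2} = - \frac{864}{25} + 28^{2} = - \frac{864}{25} + 784 = \frac{18736}{25}$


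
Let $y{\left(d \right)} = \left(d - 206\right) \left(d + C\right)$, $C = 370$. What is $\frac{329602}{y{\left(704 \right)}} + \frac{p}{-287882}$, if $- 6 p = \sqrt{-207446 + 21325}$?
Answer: $\frac{164801}{267426} + \frac{i \sqrt{186121}}{1727292} \approx 0.61625 + 0.00024977 i$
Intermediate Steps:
$y{\left(d \right)} = \left(-206 + d\right) \left(370 + d\right)$ ($y{\left(d \right)} = \left(d - 206\right) \left(d + 370\right) = \left(-206 + d\right) \left(370 + d\right)$)
$p = - \frac{i \sqrt{186121}}{6}$ ($p = - \frac{\sqrt{-207446 + 21325}}{6} = - \frac{\sqrt{-186121}}{6} = - \frac{i \sqrt{186121}}{6} \approx - 71.903 i$)
$\frac{329602}{y{\left(704 \right)}} + \frac{p}{-287882} = \frac{329602}{-76220 + 704^{2} + 164 \cdot 704} + \frac{\left(- \frac{1}{6}\right) i \sqrt{186121}}{-287882} = \frac{329602}{-76220 + 495616 + 115456} + - \frac{i \sqrt{186121}}{6} \left(- \frac{1}{287882}\right) = \frac{329602}{534852} + \frac{i \sqrt{186121}}{1727292} = 329602 \cdot \frac{1}{534852} + \frac{i \sqrt{186121}}{1727292} = \frac{164801}{267426} + \frac{i \sqrt{186121}}{1727292}$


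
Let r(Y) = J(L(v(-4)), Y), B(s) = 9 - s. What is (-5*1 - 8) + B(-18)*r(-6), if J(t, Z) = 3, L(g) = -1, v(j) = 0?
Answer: 68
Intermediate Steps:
r(Y) = 3
(-5*1 - 8) + B(-18)*r(-6) = (-5*1 - 8) + (9 - 1*(-18))*3 = (-5 - 8) + (9 + 18)*3 = -13 + 27*3 = -13 + 81 = 68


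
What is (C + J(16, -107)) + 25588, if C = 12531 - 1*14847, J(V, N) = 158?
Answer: 23430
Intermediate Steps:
C = -2316 (C = 12531 - 14847 = -2316)
(C + J(16, -107)) + 25588 = (-2316 + 158) + 25588 = -2158 + 25588 = 23430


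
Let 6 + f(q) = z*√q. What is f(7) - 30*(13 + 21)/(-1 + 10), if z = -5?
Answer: -358/3 - 5*√7 ≈ -132.56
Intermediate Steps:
f(q) = -6 - 5*√q
f(7) - 30*(13 + 21)/(-1 + 10) = (-6 - 5*√7) - 30*(13 + 21)/(-1 + 10) = (-6 - 5*√7) - 1020/9 = (-6 - 5*√7) - 30*34/9 = (-6 - 5*√7) - 340/3 = -358/3 - 5*√7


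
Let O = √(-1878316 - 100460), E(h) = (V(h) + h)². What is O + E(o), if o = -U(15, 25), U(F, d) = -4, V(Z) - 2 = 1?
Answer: 49 + 6*I*√54966 ≈ 49.0 + 1406.7*I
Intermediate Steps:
V(Z) = 3 (V(Z) = 2 + 1 = 3)
o = 4 (o = -1*(-4) = 4)
E(h) = (3 + h)²
O = 6*I*√54966 (O = √(-1978776) = 6*I*√54966 ≈ 1406.7*I)
O + E(o) = 6*I*√54966 + (3 + 4)² = 6*I*√54966 + 7² = 6*I*√54966 + 49 = 49 + 6*I*√54966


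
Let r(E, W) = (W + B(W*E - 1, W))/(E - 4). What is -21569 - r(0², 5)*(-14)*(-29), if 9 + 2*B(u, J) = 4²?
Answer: -82825/4 ≈ -20706.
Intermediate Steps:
B(u, J) = 7/2 (B(u, J) = -9/2 + (½)*4² = -9/2 + (½)*16 = -9/2 + 8 = 7/2)
r(E, W) = (7/2 + W)/(-4 + E) (r(E, W) = (W + 7/2)/(E - 4) = (7/2 + W)/(-4 + E))
-21569 - r(0², 5)*(-14)*(-29) = -21569 - ((7/2 + 5)/(-4 + 0²))*(-14)*(-29) = -21569 - ((17/2)/(-4 + 0))*(-14)*(-29) = -21569 - ((17/2)/(-4))*(-14)*(-29) = -21569 - -¼*17/2*(-14)*(-29) = -21569 - (-17/8*(-14))*(-29) = -21569 - 119*(-29)/4 = -21569 - 1*(-3451/4) = -21569 + 3451/4 = -82825/4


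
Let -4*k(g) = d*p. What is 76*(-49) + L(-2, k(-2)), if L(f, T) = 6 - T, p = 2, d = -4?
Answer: -3720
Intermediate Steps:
k(g) = 2 (k(g) = -(-1)*2 = -¼*(-8) = 2)
76*(-49) + L(-2, k(-2)) = 76*(-49) + (6 - 1*2) = -3724 + (6 - 2) = -3724 + 4 = -3720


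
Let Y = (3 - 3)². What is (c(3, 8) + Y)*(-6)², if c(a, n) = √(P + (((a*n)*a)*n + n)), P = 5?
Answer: 36*√589 ≈ 873.70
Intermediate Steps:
Y = 0 (Y = 0² = 0)
c(a, n) = √(5 + n + a²*n²) (c(a, n) = √(5 + (((a*n)*a)*n + n)) = √(5 + ((n*a²)*n + n)) = √(5 + (a²*n² + n)) = √(5 + (n + a²*n²)) = √(5 + n + a²*n²))
(c(3, 8) + Y)*(-6)² = (√(5 + 8 + 3²*8²) + 0)*(-6)² = (√(5 + 8 + 9*64) + 0)*36 = (√(5 + 8 + 576) + 0)*36 = (√589 + 0)*36 = √589*36 = 36*√589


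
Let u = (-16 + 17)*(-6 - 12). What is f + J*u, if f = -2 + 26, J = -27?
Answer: 510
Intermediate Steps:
u = -18 (u = 1*(-18) = -18)
f = 24
f + J*u = 24 - 27*(-18) = 24 + 486 = 510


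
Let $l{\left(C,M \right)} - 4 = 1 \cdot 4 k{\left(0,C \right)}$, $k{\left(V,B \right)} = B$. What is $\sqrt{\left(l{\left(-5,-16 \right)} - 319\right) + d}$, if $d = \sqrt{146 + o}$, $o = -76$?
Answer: $\sqrt{-335 + \sqrt{70}} \approx 18.073 i$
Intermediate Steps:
$d = \sqrt{70}$ ($d = \sqrt{146 - 76} = \sqrt{70} \approx 8.3666$)
$l{\left(C,M \right)} = 4 + 4 C$ ($l{\left(C,M \right)} = 4 + 1 \cdot 4 C = 4 + 4 C$)
$\sqrt{\left(l{\left(-5,-16 \right)} - 319\right) + d} = \sqrt{\left(\left(4 + 4 \left(-5\right)\right) - 319\right) + \sqrt{70}} = \sqrt{\left(\left(4 - 20\right) - 319\right) + \sqrt{70}} = \sqrt{\left(-16 - 319\right) + \sqrt{70}} = \sqrt{-335 + \sqrt{70}}$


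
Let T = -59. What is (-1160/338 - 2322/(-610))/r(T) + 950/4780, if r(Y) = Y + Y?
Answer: 142147437/726836045 ≈ 0.19557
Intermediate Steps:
r(Y) = 2*Y
(-1160/338 - 2322/(-610))/r(T) + 950/4780 = (-1160/338 - 2322/(-610))/((2*(-59))) + 950/4780 = (-1160*1/338 - 2322*(-1/610))/(-118) + 950*(1/4780) = (-580/169 + 1161/305)*(-1/118) + 95/478 = (19309/51545)*(-1/118) + 95/478 = -19309/6082310 + 95/478 = 142147437/726836045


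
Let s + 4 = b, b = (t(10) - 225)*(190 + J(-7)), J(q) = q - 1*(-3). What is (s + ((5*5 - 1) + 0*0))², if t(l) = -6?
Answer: 1844358916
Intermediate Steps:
J(q) = 3 + q (J(q) = q + 3 = 3 + q)
b = -42966 (b = (-6 - 225)*(190 + (3 - 7)) = -231*(190 - 4) = -231*186 = -42966)
s = -42970 (s = -4 - 42966 = -42970)
(s + ((5*5 - 1) + 0*0))² = (-42970 + ((5*5 - 1) + 0*0))² = (-42970 + ((25 - 1) + 0))² = (-42970 + (24 + 0))² = (-42970 + 24)² = (-42946)² = 1844358916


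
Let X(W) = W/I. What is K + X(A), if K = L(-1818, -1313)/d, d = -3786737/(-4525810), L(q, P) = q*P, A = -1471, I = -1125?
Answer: 12153675711272627/4260079125 ≈ 2.8529e+6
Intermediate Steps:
L(q, P) = P*q
d = 3786737/4525810 (d = -3786737*(-1/4525810) = 3786737/4525810 ≈ 0.83670)
K = 10803262347540/3786737 (K = (-1313*(-1818))/(3786737/4525810) = 2387034*(4525810/3786737) = 10803262347540/3786737 ≈ 2.8529e+6)
X(W) = -W/1125 (X(W) = W/(-1125) = W*(-1/1125) = -W/1125)
K + X(A) = 10803262347540/3786737 - 1/1125*(-1471) = 10803262347540/3786737 + 1471/1125 = 12153675711272627/4260079125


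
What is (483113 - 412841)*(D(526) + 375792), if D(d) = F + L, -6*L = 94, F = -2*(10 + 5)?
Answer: 26404446336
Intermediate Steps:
F = -30 (F = -2*15 = -30)
L = -47/3 (L = -1/6*94 = -47/3 ≈ -15.667)
D(d) = -137/3 (D(d) = -30 - 47/3 = -137/3)
(483113 - 412841)*(D(526) + 375792) = (483113 - 412841)*(-137/3 + 375792) = 70272*(1127239/3) = 26404446336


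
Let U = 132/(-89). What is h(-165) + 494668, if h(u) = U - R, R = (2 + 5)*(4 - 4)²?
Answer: 44025320/89 ≈ 4.9467e+5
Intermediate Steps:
U = -132/89 (U = 132*(-1/89) = -132/89 ≈ -1.4831)
R = 0 (R = 7*0² = 7*0 = 0)
h(u) = -132/89 (h(u) = -132/89 - 1*0 = -132/89 + 0 = -132/89)
h(-165) + 494668 = -132/89 + 494668 = 44025320/89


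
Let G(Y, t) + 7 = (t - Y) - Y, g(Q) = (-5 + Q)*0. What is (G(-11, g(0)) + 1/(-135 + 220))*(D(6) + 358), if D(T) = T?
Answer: 464464/85 ≈ 5464.3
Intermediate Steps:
g(Q) = 0
G(Y, t) = -7 + t - 2*Y (G(Y, t) = -7 + ((t - Y) - Y) = -7 + (t - 2*Y) = -7 + t - 2*Y)
(G(-11, g(0)) + 1/(-135 + 220))*(D(6) + 358) = ((-7 + 0 - 2*(-11)) + 1/(-135 + 220))*(6 + 358) = ((-7 + 0 + 22) + 1/85)*364 = (15 + 1/85)*364 = (1276/85)*364 = 464464/85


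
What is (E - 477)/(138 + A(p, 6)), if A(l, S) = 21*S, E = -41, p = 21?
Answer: -259/132 ≈ -1.9621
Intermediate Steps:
(E - 477)/(138 + A(p, 6)) = (-41 - 477)/(138 + 21*6) = -518/(138 + 126) = -518/264 = -518*1/264 = -259/132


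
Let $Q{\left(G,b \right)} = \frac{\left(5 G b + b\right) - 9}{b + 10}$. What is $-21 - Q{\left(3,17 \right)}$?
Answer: $- \frac{830}{27} \approx -30.741$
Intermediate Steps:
$Q{\left(G,b \right)} = \frac{-9 + b + 5 G b}{10 + b}$ ($Q{\left(G,b \right)} = \frac{\left(5 G b + b\right) - 9}{10 + b} = \frac{\left(b + 5 G b\right) - 9}{10 + b} = \frac{-9 + b + 5 G b}{10 + b}$)
$-21 - Q{\left(3,17 \right)} = -21 - \frac{-9 + 17 + 5 \cdot 3 \cdot 17}{10 + 17} = -21 - \frac{-9 + 17 + 255}{27} = -21 - \frac{1}{27} \cdot 263 = -21 - \frac{263}{27} = - \frac{830}{27}$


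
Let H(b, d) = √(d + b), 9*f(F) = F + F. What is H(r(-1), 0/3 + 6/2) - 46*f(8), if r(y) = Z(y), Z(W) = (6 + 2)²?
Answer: -736/9 + √67 ≈ -73.592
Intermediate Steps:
Z(W) = 64 (Z(W) = 8² = 64)
r(y) = 64
f(F) = 2*F/9 (f(F) = (F + F)/9 = (2*F)/9 = 2*F/9)
H(b, d) = √(b + d)
H(r(-1), 0/3 + 6/2) - 46*f(8) = √(64 + (0/3 + 6/2)) - 92*8/9 = √(64 + (0*(⅓) + 6*(½))) - 46*16/9 = √(64 + (0 + 3)) - 736/9 = √(64 + 3) - 736/9 = √67 - 736/9 = -736/9 + √67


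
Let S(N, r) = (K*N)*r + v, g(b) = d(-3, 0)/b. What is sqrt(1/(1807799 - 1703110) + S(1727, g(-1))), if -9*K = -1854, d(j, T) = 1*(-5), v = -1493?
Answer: sqrt(19479015255712246)/104689 ≈ 1333.2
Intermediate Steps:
d(j, T) = -5
K = 206 (K = -1/9*(-1854) = 206)
g(b) = -5/b
S(N, r) = -1493 + 206*N*r (S(N, r) = (206*N)*r - 1493 = 206*N*r - 1493 = -1493 + 206*N*r)
sqrt(1/(1807799 - 1703110) + S(1727, g(-1))) = sqrt(1/(1807799 - 1703110) + (-1493 + 206*1727*(-5/(-1)))) = sqrt(1/104689 + (-1493 + 206*1727*(-5*(-1)))) = sqrt(1/104689 + (-1493 + 206*1727*5)) = sqrt(1/104689 + (-1493 + 1778810)) = sqrt(1/104689 + 1777317) = sqrt(186065539414/104689) = sqrt(19479015255712246)/104689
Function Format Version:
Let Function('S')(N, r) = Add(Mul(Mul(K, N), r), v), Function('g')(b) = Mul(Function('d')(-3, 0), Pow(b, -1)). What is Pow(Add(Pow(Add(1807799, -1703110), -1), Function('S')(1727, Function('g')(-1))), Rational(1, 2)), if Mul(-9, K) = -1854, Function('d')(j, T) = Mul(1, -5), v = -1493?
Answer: Mul(Rational(1, 104689), Pow(19479015255712246, Rational(1, 2))) ≈ 1333.2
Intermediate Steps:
Function('d')(j, T) = -5
K = 206 (K = Mul(Rational(-1, 9), -1854) = 206)
Function('g')(b) = Mul(-5, Pow(b, -1))
Function('S')(N, r) = Add(-1493, Mul(206, N, r)) (Function('S')(N, r) = Add(Mul(Mul(206, N), r), -1493) = Add(Mul(206, N, r), -1493) = Add(-1493, Mul(206, N, r)))
Pow(Add(Pow(Add(1807799, -1703110), -1), Function('S')(1727, Function('g')(-1))), Rational(1, 2)) = Pow(Add(Pow(Add(1807799, -1703110), -1), Add(-1493, Mul(206, 1727, Mul(-5, Pow(-1, -1))))), Rational(1, 2)) = Pow(Add(Pow(104689, -1), Add(-1493, Mul(206, 1727, Mul(-5, -1)))), Rational(1, 2)) = Pow(Add(Rational(1, 104689), Add(-1493, Mul(206, 1727, 5))), Rational(1, 2)) = Pow(Add(Rational(1, 104689), Add(-1493, 1778810)), Rational(1, 2)) = Pow(Add(Rational(1, 104689), 1777317), Rational(1, 2)) = Pow(Rational(186065539414, 104689), Rational(1, 2)) = Mul(Rational(1, 104689), Pow(19479015255712246, Rational(1, 2)))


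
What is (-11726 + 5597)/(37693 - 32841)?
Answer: -6129/4852 ≈ -1.2632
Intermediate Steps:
(-11726 + 5597)/(37693 - 32841) = -6129/4852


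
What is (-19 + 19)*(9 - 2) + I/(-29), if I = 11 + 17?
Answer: -28/29 ≈ -0.96552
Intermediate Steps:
I = 28
(-19 + 19)*(9 - 2) + I/(-29) = (-19 + 19)*(9 - 2) + 28/(-29) = 0*7 - 1/29*28 = 0 - 28/29 = -28/29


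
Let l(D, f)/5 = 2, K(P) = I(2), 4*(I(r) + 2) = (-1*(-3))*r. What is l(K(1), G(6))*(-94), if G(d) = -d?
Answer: -940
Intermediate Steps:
I(r) = -2 + 3*r/4 (I(r) = -2 + ((-1*(-3))*r)/4 = -2 + (3*r)/4 = -2 + 3*r/4)
K(P) = -½ (K(P) = -2 + (¾)*2 = -2 + 3/2 = -½)
l(D, f) = 10 (l(D, f) = 5*2 = 10)
l(K(1), G(6))*(-94) = 10*(-94) = -940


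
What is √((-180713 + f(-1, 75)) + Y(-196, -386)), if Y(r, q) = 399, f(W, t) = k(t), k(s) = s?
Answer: I*√180239 ≈ 424.55*I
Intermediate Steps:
f(W, t) = t
√((-180713 + f(-1, 75)) + Y(-196, -386)) = √((-180713 + 75) + 399) = √(-180638 + 399) = √(-180239) = I*√180239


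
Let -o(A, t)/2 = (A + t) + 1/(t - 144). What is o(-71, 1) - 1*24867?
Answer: -3535959/143 ≈ -24727.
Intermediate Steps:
o(A, t) = -2*A - 2*t - 2/(-144 + t) (o(A, t) = -2*((A + t) + 1/(t - 144)) = -2*((A + t) + 1/(-144 + t)) = -2*(A + t + 1/(-144 + t)) = -2*A - 2*t - 2/(-144 + t))
o(-71, 1) - 1*24867 = 2*(-1 - 1*1**2 + 144*(-71) + 144*1 - 1*(-71)*1)/(-144 + 1) - 1*24867 = 2*(-1 - 1*1 - 10224 + 144 + 71)/(-143) - 24867 = 2*(-1/143)*(-1 - 1 - 10224 + 144 + 71) - 24867 = 2*(-1/143)*(-10011) - 24867 = 20022/143 - 24867 = -3535959/143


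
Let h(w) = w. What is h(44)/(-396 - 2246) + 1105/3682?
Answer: 1378701/4863922 ≈ 0.28345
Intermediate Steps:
h(44)/(-396 - 2246) + 1105/3682 = 44/(-396 - 2246) + 1105/3682 = 44/(-2642) + 1105*(1/3682) = 44*(-1/2642) + 1105/3682 = -22/1321 + 1105/3682 = 1378701/4863922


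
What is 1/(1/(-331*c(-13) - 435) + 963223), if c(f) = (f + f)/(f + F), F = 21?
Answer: 2563/2468740553 ≈ 1.0382e-6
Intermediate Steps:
c(f) = 2*f/(21 + f) (c(f) = (f + f)/(f + 21) = (2*f)/(21 + f) = 2*f/(21 + f))
1/(1/(-331*c(-13) - 435) + 963223) = 1/(1/(-662*(-13)/(21 - 13) - 435) + 963223) = 1/(1/(-662*(-13)/8 - 435) + 963223) = 1/(1/(-331*(-13/4) - 435) + 963223) = 1/(1/(4303/4 - 435) + 963223) = 1/(1/(2563/4) + 963223) = 1/(4/2563 + 963223) = 1/(2468740553/2563) = 2563/2468740553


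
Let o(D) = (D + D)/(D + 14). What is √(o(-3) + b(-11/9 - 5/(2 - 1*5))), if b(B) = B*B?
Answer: I*√3410/99 ≈ 0.58985*I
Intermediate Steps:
b(B) = B²
o(D) = 2*D/(14 + D) (o(D) = (2*D)/(14 + D) = 2*D/(14 + D))
√(o(-3) + b(-11/9 - 5/(2 - 1*5))) = √(2*(-3)/(14 - 3) + (-11/9 - 5/(2 - 1*5))²) = √(2*(-3)/11 + (-11*⅑ - 5/(2 - 5))²) = √(2*(-3)*(1/11) + (-11/9 - 5/(-3))²) = √(-6/11 + (-11/9 - 5*(-⅓))²) = √(-6/11 + (-11/9 + 5/3)²) = √(-6/11 + (4/9)²) = √(-6/11 + 16/81) = √(-310/891) = I*√3410/99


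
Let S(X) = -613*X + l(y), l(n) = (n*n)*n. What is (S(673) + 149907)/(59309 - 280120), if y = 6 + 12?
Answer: 256810/220811 ≈ 1.1630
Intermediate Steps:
y = 18
l(n) = n³ (l(n) = n²*n = n³)
S(X) = 5832 - 613*X (S(X) = -613*X + 18³ = -613*X + 5832 = 5832 - 613*X)
(S(673) + 149907)/(59309 - 280120) = ((5832 - 613*673) + 149907)/(59309 - 280120) = ((5832 - 412549) + 149907)/(-220811) = (-406717 + 149907)*(-1/220811) = -256810*(-1/220811) = 256810/220811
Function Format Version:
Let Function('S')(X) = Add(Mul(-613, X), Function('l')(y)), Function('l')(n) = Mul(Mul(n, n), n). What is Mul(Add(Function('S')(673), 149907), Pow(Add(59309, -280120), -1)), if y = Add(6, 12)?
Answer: Rational(256810, 220811) ≈ 1.1630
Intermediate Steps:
y = 18
Function('l')(n) = Pow(n, 3) (Function('l')(n) = Mul(Pow(n, 2), n) = Pow(n, 3))
Function('S')(X) = Add(5832, Mul(-613, X)) (Function('S')(X) = Add(Mul(-613, X), Pow(18, 3)) = Add(Mul(-613, X), 5832) = Add(5832, Mul(-613, X)))
Mul(Add(Function('S')(673), 149907), Pow(Add(59309, -280120), -1)) = Mul(Add(Add(5832, Mul(-613, 673)), 149907), Pow(Add(59309, -280120), -1)) = Mul(Add(Add(5832, -412549), 149907), Pow(-220811, -1)) = Mul(Add(-406717, 149907), Rational(-1, 220811)) = Mul(-256810, Rational(-1, 220811)) = Rational(256810, 220811)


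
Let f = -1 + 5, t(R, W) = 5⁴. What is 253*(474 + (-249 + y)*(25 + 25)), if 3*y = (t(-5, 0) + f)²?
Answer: 4995768866/3 ≈ 1.6653e+9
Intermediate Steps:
t(R, W) = 625
f = 4
y = 395641/3 (y = (625 + 4)²/3 = (⅓)*629² = (⅓)*395641 = 395641/3 ≈ 1.3188e+5)
253*(474 + (-249 + y)*(25 + 25)) = 253*(474 + (-249 + 395641/3)*(25 + 25)) = 253*(474 + (394894/3)*50) = 253*(474 + 19744700/3) = 253*(19746122/3) = 4995768866/3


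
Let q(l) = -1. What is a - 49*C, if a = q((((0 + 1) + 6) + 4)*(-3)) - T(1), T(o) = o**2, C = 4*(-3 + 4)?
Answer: -198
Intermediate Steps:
C = 4 (C = 4*1 = 4)
a = -2 (a = -1 - 1*1**2 = -1 - 1*1 = -1 - 1 = -2)
a - 49*C = -2 - 49*4 = -2 - 196 = -198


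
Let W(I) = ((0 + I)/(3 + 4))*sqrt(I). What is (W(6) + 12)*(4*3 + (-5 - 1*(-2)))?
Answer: 108 + 54*sqrt(6)/7 ≈ 126.90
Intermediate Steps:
W(I) = I**(3/2)/7 (W(I) = (I/7)*sqrt(I) = I**(3/2)/7)
(W(6) + 12)*(4*3 + (-5 - 1*(-2))) = (6**(3/2)/7 + 12)*(4*3 + (-5 - 1*(-2))) = ((6*sqrt(6))/7 + 12)*(12 + (-5 + 2)) = (6*sqrt(6)/7 + 12)*(12 - 3) = (12 + 6*sqrt(6)/7)*9 = 108 + 54*sqrt(6)/7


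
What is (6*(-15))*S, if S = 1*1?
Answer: -90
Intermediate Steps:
S = 1
(6*(-15))*S = (6*(-15))*1 = -90*1 = -90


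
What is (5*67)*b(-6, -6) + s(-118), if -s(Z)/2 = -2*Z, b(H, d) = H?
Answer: -2482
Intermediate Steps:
s(Z) = 4*Z (s(Z) = -(-4)*Z = 4*Z)
(5*67)*b(-6, -6) + s(-118) = (5*67)*(-6) + 4*(-118) = 335*(-6) - 472 = -2010 - 472 = -2482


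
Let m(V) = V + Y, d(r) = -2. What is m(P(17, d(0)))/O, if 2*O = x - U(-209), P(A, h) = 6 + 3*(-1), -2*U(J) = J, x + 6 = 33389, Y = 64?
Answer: 268/66557 ≈ 0.0040266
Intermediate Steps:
x = 33383 (x = -6 + 33389 = 33383)
U(J) = -J/2
P(A, h) = 3 (P(A, h) = 6 - 3 = 3)
m(V) = 64 + V (m(V) = V + 64 = 64 + V)
O = 66557/4 (O = (33383 - (-1)*(-209)/2)/2 = (33383 - 1*209/2)/2 = (33383 - 209/2)/2 = (½)*(66557/2) = 66557/4 ≈ 16639.)
m(P(17, d(0)))/O = (64 + 3)/(66557/4) = 67*(4/66557) = 268/66557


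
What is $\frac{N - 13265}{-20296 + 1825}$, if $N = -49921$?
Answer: $\frac{21062}{6157} \approx 3.4208$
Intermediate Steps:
$\frac{N - 13265}{-20296 + 1825} = \frac{-49921 - 13265}{-20296 + 1825} = - \frac{63186}{-18471} = \left(-63186\right) \left(- \frac{1}{18471}\right) = \frac{21062}{6157}$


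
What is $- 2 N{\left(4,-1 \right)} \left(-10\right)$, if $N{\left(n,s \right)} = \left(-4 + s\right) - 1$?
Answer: $-120$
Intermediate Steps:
$N{\left(n,s \right)} = -5 + s$
$- 2 N{\left(4,-1 \right)} \left(-10\right) = - 2 \left(-5 - 1\right) \left(-10\right) = \left(-2\right) \left(-6\right) \left(-10\right) = 12 \left(-10\right) = -120$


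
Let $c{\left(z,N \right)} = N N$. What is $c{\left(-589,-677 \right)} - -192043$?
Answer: $650372$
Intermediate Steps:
$c{\left(z,N \right)} = N^{2}$
$c{\left(-589,-677 \right)} - -192043 = \left(-677\right)^{2} - -192043 = 458329 + 192043 = 650372$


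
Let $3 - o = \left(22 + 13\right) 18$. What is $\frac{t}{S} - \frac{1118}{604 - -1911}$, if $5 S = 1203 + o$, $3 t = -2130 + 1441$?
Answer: $- \frac{10596079}{4345920} \approx -2.4382$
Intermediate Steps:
$t = - \frac{689}{3}$ ($t = \frac{-2130 + 1441}{3} = \frac{1}{3} \left(-689\right) = - \frac{689}{3} \approx -229.67$)
$o = -627$ ($o = 3 - \left(22 + 13\right) 18 = 3 - 35 \cdot 18 = 3 - 630 = -627$)
$S = \frac{576}{5}$ ($S = \frac{1203 - 627}{5} = \frac{1}{5} \cdot 576 = \frac{576}{5} \approx 115.2$)
$\frac{t}{S} - \frac{1118}{604 - -1911} = - \frac{689}{3 \cdot \frac{576}{5}} - \frac{1118}{604 - -1911} = \left(- \frac{689}{3}\right) \frac{5}{576} - \frac{1118}{604 + 1911} = - \frac{3445}{1728} - \frac{1118}{2515} = - \frac{10596079}{4345920}$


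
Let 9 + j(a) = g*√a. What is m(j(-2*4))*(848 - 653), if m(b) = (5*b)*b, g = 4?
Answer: -45825 - 140400*I*√2 ≈ -45825.0 - 1.9856e+5*I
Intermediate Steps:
j(a) = -9 + 4*√a
m(b) = 5*b²
m(j(-2*4))*(848 - 653) = (5*(-9 + 4*√(-2*4))²)*(848 - 653) = (5*(-9 + 4*√(-8))²)*195 = (5*(-9 + 4*(2*I*√2))²)*195 = (5*(-9 + 8*I*√2)²)*195 = 975*(-9 + 8*I*√2)²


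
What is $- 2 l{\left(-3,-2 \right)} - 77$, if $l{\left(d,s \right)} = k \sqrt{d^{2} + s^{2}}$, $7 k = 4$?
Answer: $-77 - \frac{8 \sqrt{13}}{7} \approx -81.121$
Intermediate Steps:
$k = \frac{4}{7}$ ($k = \frac{1}{7} \cdot 4 = \frac{4}{7} \approx 0.57143$)
$l{\left(d,s \right)} = \frac{4 \sqrt{d^{2} + s^{2}}}{7}$
$- 2 l{\left(-3,-2 \right)} - 77 = - 2 \frac{4 \sqrt{\left(-3\right)^{2} + \left(-2\right)^{2}}}{7} - 77 = - 2 \frac{4 \sqrt{9 + 4}}{7} - 77 = - 2 \frac{4 \sqrt{13}}{7} - 77 = - \frac{8 \sqrt{13}}{7} - 77 = -77 - \frac{8 \sqrt{13}}{7}$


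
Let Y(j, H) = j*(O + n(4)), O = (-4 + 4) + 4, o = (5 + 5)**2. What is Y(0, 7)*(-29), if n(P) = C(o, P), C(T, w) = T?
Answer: 0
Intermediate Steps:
o = 100 (o = 10**2 = 100)
O = 4 (O = 0 + 4 = 4)
n(P) = 100
Y(j, H) = 104*j (Y(j, H) = j*(4 + 100) = j*104 = 104*j)
Y(0, 7)*(-29) = (104*0)*(-29) = 0*(-29) = 0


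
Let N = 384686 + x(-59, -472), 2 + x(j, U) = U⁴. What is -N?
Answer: -49633095340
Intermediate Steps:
x(j, U) = -2 + U⁴
N = 49633095340 (N = 384686 + (-2 + (-472)⁴) = 384686 + (-2 + 49632710656) = 384686 + 49632710654 = 49633095340)
-N = -1*49633095340 = -49633095340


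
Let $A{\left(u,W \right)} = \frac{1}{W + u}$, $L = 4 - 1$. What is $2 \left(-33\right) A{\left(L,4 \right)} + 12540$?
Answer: $\frac{87714}{7} \approx 12531.0$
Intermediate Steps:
$L = 3$
$2 \left(-33\right) A{\left(L,4 \right)} + 12540 = \frac{2 \left(-33\right)}{4 + 3} + 12540 = - \frac{66}{7} + 12540 = \frac{87714}{7}$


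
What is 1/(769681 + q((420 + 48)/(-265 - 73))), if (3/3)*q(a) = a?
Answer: 13/10005835 ≈ 1.2992e-6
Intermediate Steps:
q(a) = a
1/(769681 + q((420 + 48)/(-265 - 73))) = 1/(769681 + (420 + 48)/(-265 - 73)) = 1/(769681 + 468/(-338)) = 1/(769681 + 468*(-1/338)) = 1/(769681 - 18/13) = 1/(10005835/13) = 13/10005835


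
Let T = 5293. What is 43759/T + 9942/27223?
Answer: 1243874263/144091339 ≈ 8.6325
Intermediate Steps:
43759/T + 9942/27223 = 43759/5293 + 9942/27223 = 1243874263/144091339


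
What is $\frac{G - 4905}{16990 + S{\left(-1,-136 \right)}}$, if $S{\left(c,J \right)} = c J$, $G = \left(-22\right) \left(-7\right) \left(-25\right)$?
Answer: $- \frac{8755}{17126} \approx -0.51121$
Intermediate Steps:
$G = -3850$ ($G = 154 \left(-25\right) = -3850$)
$S{\left(c,J \right)} = J c$
$\frac{G - 4905}{16990 + S{\left(-1,-136 \right)}} = \frac{-3850 - 4905}{16990 - -136} = - \frac{8755}{16990 + 136} = - \frac{8755}{17126}$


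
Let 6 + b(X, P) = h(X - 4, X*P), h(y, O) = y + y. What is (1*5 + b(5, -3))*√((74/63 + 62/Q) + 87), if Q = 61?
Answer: √146358947/1281 ≈ 9.4441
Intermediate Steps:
h(y, O) = 2*y
b(X, P) = -14 + 2*X (b(X, P) = -6 + 2*(X - 4) = -6 + 2*(-4 + X) = -6 + (-8 + 2*X) = -14 + 2*X)
(1*5 + b(5, -3))*√((74/63 + 62/Q) + 87) = (1*5 + (-14 + 2*5))*√((74/63 + 62/61) + 87) = (5 + (-14 + 10))*√((74*(1/63) + 62*(1/61)) + 87) = (5 - 4)*√((74/63 + 62/61) + 87) = 1*√(8420/3843 + 87) = 1*√(342761/3843) = 1*(√146358947/1281) = √146358947/1281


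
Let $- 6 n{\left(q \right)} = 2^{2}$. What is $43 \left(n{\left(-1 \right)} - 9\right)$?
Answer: $- \frac{1247}{3} \approx -415.67$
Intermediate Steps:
$n{\left(q \right)} = - \frac{2}{3}$ ($n{\left(q \right)} = - \frac{2^{2}}{6} = \left(- \frac{1}{6}\right) 4 = - \frac{2}{3}$)
$43 \left(n{\left(-1 \right)} - 9\right) = 43 \left(- \frac{2}{3} - 9\right) = 43 \left(- \frac{29}{3}\right) = - \frac{1247}{3}$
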